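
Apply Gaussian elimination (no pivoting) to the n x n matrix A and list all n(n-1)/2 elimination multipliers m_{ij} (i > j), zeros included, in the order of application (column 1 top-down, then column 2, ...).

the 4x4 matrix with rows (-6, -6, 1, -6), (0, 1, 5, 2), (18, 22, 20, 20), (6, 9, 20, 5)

Forward elimination:
R2: entry in column 1 is already 0 -> m_{21} = 0 (no row operation needed)
R3 <- R3 - (-3)*R1:  [  0   4  23   2 ]
R4 <- R4 - (-1)*R1:  [  0   3  21  -1 ]
R3 <- R3 - (4)*R2:  [  0   0   3  -6 ]
R4 <- R4 - (3)*R2:  [  0   0   6  -7 ]
R4 <- R4 - (2)*R3:  [ 0  0  0  5 ]
Multipliers (in order of application): m_{21} = 0, m_{31} = -3, m_{41} = -1, m_{32} = 4, m_{42} = 3, m_{43} = 2

multipliers: 0, -3, -1, 4, 3, 2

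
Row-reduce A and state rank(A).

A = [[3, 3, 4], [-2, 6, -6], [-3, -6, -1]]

rank(A) = 3

Row reduction:
R2 <- R2 - (-2/3)*R1:  [     0      8  -10/3 ]
R3 <- R3 - (-1)*R1:  [  0  -3   3 ]
R3 <- R3 - (-3/8)*R2:  [   0    0  7/4 ]
Row echelon form:
[ 3  3      4 ]
[ 0  8  -10/3 ]
[ 0  0    7/4 ]
Nonzero rows / pivot columns: 3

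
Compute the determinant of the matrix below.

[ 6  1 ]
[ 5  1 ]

Forward elimination:
R2 <- R2 - (5/6)*R1:  [   0  1/6 ]
Upper-triangular form:
[ 6    1 ]
[ 0  1/6 ]
det(A) = (-1)^0 * (6) * (1/6) = 1  (0 row swaps -> sign +1)

det(A) = 1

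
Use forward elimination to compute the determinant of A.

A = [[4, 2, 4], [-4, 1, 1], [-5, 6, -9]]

Forward elimination:
R2 <- R2 - (-1)*R1:  [ 0  3  5 ]
R3 <- R3 - (-5/4)*R1:  [    0  17/2    -4 ]
R3 <- R3 - (17/6)*R2:  [      0       0  -109/6 ]
Upper-triangular form:
[ 4  2       4 ]
[ 0  3       5 ]
[ 0  0  -109/6 ]
det(A) = (-1)^0 * (4) * (3) * (-109/6) = -218  (0 row swaps -> sign +1)

det(A) = -218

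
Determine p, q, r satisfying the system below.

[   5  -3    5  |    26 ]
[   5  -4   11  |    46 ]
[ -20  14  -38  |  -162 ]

(1, -2, 3)

Forward elimination on [A|b]:
R2 <- R2 - (1)*R1:  [  0  -1   6  20 ]
R3 <- R3 - (-4)*R1:  [   0    2  -18  -58 ]
R3 <- R3 - (-2)*R2:  [   0    0   -6  -18 ]
Row echelon form:
[ 5  -3   5  |   26 ]
[ 0  -1   6  |   20 ]
[ 0   0  -6  |  -18 ]
Back-substitution:
r = (-18) / -6 = 3
q = (20 - (6)*(3)) / -1 = -2
p = (26 - (-3)*(-2) - (5)*(3)) / 5 = 1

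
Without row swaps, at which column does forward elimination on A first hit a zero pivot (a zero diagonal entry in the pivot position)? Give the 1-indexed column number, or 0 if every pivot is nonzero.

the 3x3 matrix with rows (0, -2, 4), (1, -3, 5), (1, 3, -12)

first zero-pivot column = 1

Naive forward elimination:
Pivot entry (1,1) is zero but row 2 has 1 in column 1 -> naive elimination stops; a row interchange (e.g. R1 <-> R2) would be required here.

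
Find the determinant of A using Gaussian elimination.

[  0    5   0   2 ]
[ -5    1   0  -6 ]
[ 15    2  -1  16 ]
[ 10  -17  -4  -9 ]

det(A) = -25

Forward elimination:
R1 <-> R2   (pivot in column 1 was zero)
[ -5    1   0  -6 ]
[  0    5   0   2 ]
[ 15    2  -1  16 ]
[ 10  -17  -4  -9 ]
R3 <- R3 - (-3)*R1:  [  0   5  -1  -2 ]
R4 <- R4 - (-2)*R1:  [   0  -15   -4  -21 ]
R3 <- R3 - (1)*R2:  [  0   0  -1  -4 ]
R4 <- R4 - (-3)*R2:  [   0    0   -4  -15 ]
R4 <- R4 - (4)*R3:  [ 0  0  0  1 ]
Upper-triangular form:
[ -5  1   0  -6 ]
[  0  5   0   2 ]
[  0  0  -1  -4 ]
[  0  0   0   1 ]
det(A) = (-1)^1 * (-5) * (5) * (-1) * (1) = -25  (1 row swap -> sign -1)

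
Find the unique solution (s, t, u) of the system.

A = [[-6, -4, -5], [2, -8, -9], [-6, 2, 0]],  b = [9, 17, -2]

(0, -1, -1)

Forward elimination on [A|b]:
R2 <- R2 - (-1/3)*R1:  [     0  -28/3  -32/3     20 ]
R3 <- R3 - (1)*R1:  [   0    6    5  -11 ]
R3 <- R3 - (-9/14)*R2:  [     0      0  -13/7   13/7 ]
Row echelon form:
[ -6     -4     -5  |     9 ]
[  0  -28/3  -32/3  |    20 ]
[  0      0  -13/7  |  13/7 ]
Back-substitution:
u = (13/7) / (-13/7) = -1
t = (20 - (-32/3)*(-1)) / (-28/3) = -1
s = (9 - (-4)*(-1) - (-5)*(-1)) / -6 = 0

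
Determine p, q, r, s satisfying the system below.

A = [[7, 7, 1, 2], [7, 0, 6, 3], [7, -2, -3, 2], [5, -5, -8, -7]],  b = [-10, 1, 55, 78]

Forward elimination on [A|b]:
R2 <- R2 - (1)*R1:  [  0  -7   5   1  11 ]
R3 <- R3 - (1)*R1:  [  0  -9  -4   0  65 ]
R4 <- R4 - (5/7)*R1:  [     0    -10  -61/7  -59/7  596/7 ]
R3 <- R3 - (9/7)*R2:  [     0      0  -73/7   -9/7  356/7 ]
R4 <- R4 - (10/7)*R2:  [      0       0  -111/7   -69/7   486/7 ]
R4 <- R4 - (111/73)*R3:  [         0          0          0  -4038/511  -4038/511 ]
Row echelon form:
[ 7   7      1          2  |        -10 ]
[ 0  -7      5          1  |         11 ]
[ 0   0  -73/7       -9/7  |      356/7 ]
[ 0   0      0  -4038/511  |  -4038/511 ]
Back-substitution:
s = (-4038/511) / (-4038/511) = 1
r = (356/7 - (-9/7)*(1)) / (-73/7) = -5
q = (11 - (5)*(-5) - (1)*(1)) / -7 = -5
p = (-10 - (7)*(-5) - (1)*(-5) - (2)*(1)) / 7 = 4

(4, -5, -5, 1)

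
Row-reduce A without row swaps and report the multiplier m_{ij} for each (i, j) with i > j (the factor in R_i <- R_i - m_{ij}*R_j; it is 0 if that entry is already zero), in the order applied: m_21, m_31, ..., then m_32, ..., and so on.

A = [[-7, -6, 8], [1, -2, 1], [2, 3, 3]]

multipliers: -1/7, -2/7, -9/20

Forward elimination:
R2 <- R2 - (-1/7)*R1:  [     0  -20/7   15/7 ]
R3 <- R3 - (-2/7)*R1:  [    0   9/7  37/7 ]
R3 <- R3 - (-9/20)*R2:  [    0     0  25/4 ]
Multipliers (in order of application): m_{21} = -1/7, m_{31} = -2/7, m_{32} = -9/20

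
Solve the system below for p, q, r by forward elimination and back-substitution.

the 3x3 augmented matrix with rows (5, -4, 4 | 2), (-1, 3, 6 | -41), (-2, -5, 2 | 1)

Forward elimination on [A|b]:
R2 <- R2 - (-1/5)*R1:  [      0    11/5    34/5  -203/5 ]
R3 <- R3 - (-2/5)*R1:  [     0  -33/5   18/5    9/5 ]
R3 <- R3 - (-3)*R2:  [    0     0    24  -120 ]
Row echelon form:
[ 5    -4     4  |       2 ]
[ 0  11/5  34/5  |  -203/5 ]
[ 0     0    24  |    -120 ]
Back-substitution:
r = (-120) / 24 = -5
q = (-203/5 - (34/5)*(-5)) / (11/5) = -3
p = (2 - (-4)*(-3) - (4)*(-5)) / 5 = 2

(2, -3, -5)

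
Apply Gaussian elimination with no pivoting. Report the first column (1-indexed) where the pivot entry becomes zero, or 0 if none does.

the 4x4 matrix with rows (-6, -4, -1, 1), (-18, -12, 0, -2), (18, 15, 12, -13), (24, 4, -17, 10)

first zero-pivot column = 2

Naive forward elimination:
R2 <- R2 - (3)*R1:  [  0   0   3  -5 ]
R3 <- R3 - (-3)*R1:  [   0    3    9  -10 ]
R4 <- R4 - (-4)*R1:  [   0  -12  -21   14 ]
Matrix at this point:
[ -6   -4   -1    1 ]
[  0    0    3   -5 ]
[  0    3    9  -10 ]
[  0  -12  -21   14 ]
Pivot entry (2,2) is zero but row 3 has 3 in column 2 -> naive elimination stops; a row interchange (e.g. R2 <-> R3) would be required here.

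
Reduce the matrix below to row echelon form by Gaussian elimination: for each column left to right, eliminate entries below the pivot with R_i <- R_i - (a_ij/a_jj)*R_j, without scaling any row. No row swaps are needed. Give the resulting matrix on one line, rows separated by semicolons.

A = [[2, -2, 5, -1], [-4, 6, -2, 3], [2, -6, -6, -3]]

Forward elimination:
R2 <- R2 - (-2)*R1:  [ 0  2  8  1 ]
R3 <- R3 - (1)*R1:  [   0   -4  -11   -2 ]
R3 <- R3 - (-2)*R2:  [ 0  0  5  0 ]
Row echelon form:
[ 2  -2  5  -1 ]
[ 0   2  8   1 ]
[ 0   0  5   0 ]

REF = [2 -2 5 -1; 0 2 8 1; 0 0 5 0]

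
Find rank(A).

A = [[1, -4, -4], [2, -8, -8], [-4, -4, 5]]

Row reduction:
R2 <- R2 - (2)*R1:  [ 0  0  0 ]
R3 <- R3 - (-4)*R1:  [   0  -20  -11 ]
R2 <-> R3   (pivot in column 2 was zero)
[ 1   -4   -4 ]
[ 0  -20  -11 ]
[ 0    0    0 ]
Row echelon form:
[ 1   -4   -4 ]
[ 0  -20  -11 ]
[ 0    0    0 ]
Nonzero rows / pivot columns: 2

rank(A) = 2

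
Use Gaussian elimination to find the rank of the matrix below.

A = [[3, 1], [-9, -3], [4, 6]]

Row reduction:
R2 <- R2 - (-3)*R1:  [ 0  0 ]
R3 <- R3 - (4/3)*R1:  [    0  14/3 ]
R2 <-> R3   (pivot in column 2 was zero)
[ 3     1 ]
[ 0  14/3 ]
[ 0     0 ]
Row echelon form:
[ 3     1 ]
[ 0  14/3 ]
[ 0     0 ]
Nonzero rows / pivot columns: 2

rank(A) = 2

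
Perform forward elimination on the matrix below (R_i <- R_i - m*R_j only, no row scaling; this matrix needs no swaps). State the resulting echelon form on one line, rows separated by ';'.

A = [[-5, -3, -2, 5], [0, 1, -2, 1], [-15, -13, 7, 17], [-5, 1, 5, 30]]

Forward elimination:
R3 <- R3 - (3)*R1:  [  0  -4  13   2 ]
R4 <- R4 - (1)*R1:  [  0   4   7  25 ]
R3 <- R3 - (-4)*R2:  [ 0  0  5  6 ]
R4 <- R4 - (4)*R2:  [  0   0  15  21 ]
R4 <- R4 - (3)*R3:  [ 0  0  0  3 ]
Row echelon form:
[ -5  -3  -2  5 ]
[  0   1  -2  1 ]
[  0   0   5  6 ]
[  0   0   0  3 ]

REF = [-5 -3 -2 5; 0 1 -2 1; 0 0 5 6; 0 0 0 3]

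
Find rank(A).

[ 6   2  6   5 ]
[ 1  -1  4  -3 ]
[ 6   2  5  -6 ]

rank(A) = 3

Row reduction:
R2 <- R2 - (1/6)*R1:  [     0   -4/3      3  -23/6 ]
R3 <- R3 - (1)*R1:  [   0    0   -1  -11 ]
Row echelon form:
[ 6     2   6      5 ]
[ 0  -4/3   3  -23/6 ]
[ 0     0  -1    -11 ]
Nonzero rows / pivot columns: 3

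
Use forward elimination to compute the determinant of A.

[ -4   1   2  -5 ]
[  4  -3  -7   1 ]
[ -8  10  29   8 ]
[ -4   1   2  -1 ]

det(A) = 160

Forward elimination:
R2 <- R2 - (-1)*R1:  [  0  -2  -5  -4 ]
R3 <- R3 - (2)*R1:  [  0   8  25  18 ]
R4 <- R4 - (1)*R1:  [ 0  0  0  4 ]
R3 <- R3 - (-4)*R2:  [ 0  0  5  2 ]
Upper-triangular form:
[ -4   1   2  -5 ]
[  0  -2  -5  -4 ]
[  0   0   5   2 ]
[  0   0   0   4 ]
det(A) = (-1)^0 * (-4) * (-2) * (5) * (4) = 160  (0 row swaps -> sign +1)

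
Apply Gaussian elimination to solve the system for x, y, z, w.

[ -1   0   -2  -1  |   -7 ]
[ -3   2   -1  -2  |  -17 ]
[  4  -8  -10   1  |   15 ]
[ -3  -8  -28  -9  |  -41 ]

(4, -1, 1, 1)

Forward elimination on [A|b]:
R2 <- R2 - (3)*R1:  [ 0  2  5  1  4 ]
R3 <- R3 - (-4)*R1:  [   0   -8  -18   -3  -13 ]
R4 <- R4 - (3)*R1:  [   0   -8  -22   -6  -20 ]
R3 <- R3 - (-4)*R2:  [ 0  0  2  1  3 ]
R4 <- R4 - (-4)*R2:  [  0   0  -2  -2  -4 ]
R4 <- R4 - (-1)*R3:  [  0   0   0  -1  -1 ]
Row echelon form:
[ -1  0  -2  -1  |  -7 ]
[  0  2   5   1  |   4 ]
[  0  0   2   1  |   3 ]
[  0  0   0  -1  |  -1 ]
Back-substitution:
w = (-1) / -1 = 1
z = (3 - (1)*(1)) / 2 = 1
y = (4 - (5)*(1) - (1)*(1)) / 2 = -1
x = (-7 - (-2)*(1) - (-1)*(1)) / -1 = 4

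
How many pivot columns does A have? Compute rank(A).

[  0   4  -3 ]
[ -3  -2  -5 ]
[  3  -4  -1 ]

rank(A) = 3

Row reduction:
R1 <-> R2   (pivot in column 1 was zero)
[ -3  -2  -5 ]
[  0   4  -3 ]
[  3  -4  -1 ]
R3 <- R3 - (-1)*R1:  [  0  -6  -6 ]
R3 <- R3 - (-3/2)*R2:  [     0      0  -21/2 ]
Row echelon form:
[ -3  -2     -5 ]
[  0   4     -3 ]
[  0   0  -21/2 ]
Nonzero rows / pivot columns: 3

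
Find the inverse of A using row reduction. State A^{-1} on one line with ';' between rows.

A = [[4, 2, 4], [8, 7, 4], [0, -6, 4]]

inverse = [-13/12 2/3 5/12; 2/3 -1/3 -1/3; 1 -1/2 -1/4]

Gauss-Jordan on [A | I]:
R1 <- (1/4)*R1:  [   1  1/2    1  |  1/4    0    0 ]
R2 <- R2 - (8)*R1:  [  0   3  -4  |  -2   1   0 ]
R2 <- (1/3)*R2:  [    0     1  -4/3  |  -2/3   1/3     0 ]
R1 <- R1 - (1/2)*R2:  [    1     0   5/3  |  7/12  -1/6     0 ]
R3 <- R3 - (-6)*R2:  [  0   0  -4  |  -4   2   1 ]
R3 <- (1/-4)*R3:  [    0     0     1  |     1  -1/2  -1/4 ]
R1 <- R1 - (5/3)*R3:  [      1       0       0  |  -13/12     2/3    5/12 ]
R2 <- R2 - (-4/3)*R3:  [    0     1     0  |   2/3  -1/3  -1/3 ]
Right block of [I | A^{-1}] is the inverse:
[ -13/12   2/3  5/12 ]
[    2/3  -1/3  -1/3 ]
[      1  -1/2  -1/4 ]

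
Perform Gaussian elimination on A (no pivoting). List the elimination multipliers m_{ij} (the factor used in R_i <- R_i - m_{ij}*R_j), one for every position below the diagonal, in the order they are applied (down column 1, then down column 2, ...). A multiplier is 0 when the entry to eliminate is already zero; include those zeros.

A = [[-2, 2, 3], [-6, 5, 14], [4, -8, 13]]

Forward elimination:
R2 <- R2 - (3)*R1:  [  0  -1   5 ]
R3 <- R3 - (-2)*R1:  [  0  -4  19 ]
R3 <- R3 - (4)*R2:  [  0   0  -1 ]
Multipliers (in order of application): m_{21} = 3, m_{31} = -2, m_{32} = 4

multipliers: 3, -2, 4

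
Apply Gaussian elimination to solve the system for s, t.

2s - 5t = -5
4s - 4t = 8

Forward elimination on [A|b]:
R2 <- R2 - (2)*R1:  [  0   6  18 ]
Row echelon form:
[ 2  -5  |  -5 ]
[ 0   6  |  18 ]
Back-substitution:
t = (18) / 6 = 3
s = (-5 - (-5)*(3)) / 2 = 5

(5, 3)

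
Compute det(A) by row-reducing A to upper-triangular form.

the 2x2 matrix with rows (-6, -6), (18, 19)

det(A) = -6

Forward elimination:
R2 <- R2 - (-3)*R1:  [ 0  1 ]
Upper-triangular form:
[ -6  -6 ]
[  0   1 ]
det(A) = (-1)^0 * (-6) * (1) = -6  (0 row swaps -> sign +1)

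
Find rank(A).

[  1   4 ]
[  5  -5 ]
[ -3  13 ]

rank(A) = 2

Row reduction:
R2 <- R2 - (5)*R1:  [   0  -25 ]
R3 <- R3 - (-3)*R1:  [  0  25 ]
R3 <- R3 - (-1)*R2:  [ 0  0 ]
Row echelon form:
[ 1    4 ]
[ 0  -25 ]
[ 0    0 ]
Nonzero rows / pivot columns: 2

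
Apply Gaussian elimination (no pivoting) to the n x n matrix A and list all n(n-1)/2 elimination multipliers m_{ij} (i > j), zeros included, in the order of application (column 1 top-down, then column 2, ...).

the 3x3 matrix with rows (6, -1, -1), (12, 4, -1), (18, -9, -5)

Forward elimination:
R2 <- R2 - (2)*R1:  [ 0  6  1 ]
R3 <- R3 - (3)*R1:  [  0  -6  -2 ]
R3 <- R3 - (-1)*R2:  [  0   0  -1 ]
Multipliers (in order of application): m_{21} = 2, m_{31} = 3, m_{32} = -1

multipliers: 2, 3, -1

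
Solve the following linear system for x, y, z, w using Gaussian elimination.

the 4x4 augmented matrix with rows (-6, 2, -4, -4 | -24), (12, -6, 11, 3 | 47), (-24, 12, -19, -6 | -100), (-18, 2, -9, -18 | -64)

(3, -5, -2, 1)

Forward elimination on [A|b]:
R2 <- R2 - (-2)*R1:  [  0  -2   3  -5  -1 ]
R3 <- R3 - (4)*R1:  [  0   4  -3  10  -4 ]
R4 <- R4 - (3)*R1:  [  0  -4   3  -6   8 ]
R3 <- R3 - (-2)*R2:  [  0   0   3   0  -6 ]
R4 <- R4 - (2)*R2:  [  0   0  -3   4  10 ]
R4 <- R4 - (-1)*R3:  [ 0  0  0  4  4 ]
Row echelon form:
[ -6   2  -4  -4  |  -24 ]
[  0  -2   3  -5  |   -1 ]
[  0   0   3   0  |   -6 ]
[  0   0   0   4  |    4 ]
Back-substitution:
w = (4) / 4 = 1
z = (-6) / 3 = -2
y = (-1 - (3)*(-2) - (-5)*(1)) / -2 = -5
x = (-24 - (2)*(-5) - (-4)*(-2) - (-4)*(1)) / -6 = 3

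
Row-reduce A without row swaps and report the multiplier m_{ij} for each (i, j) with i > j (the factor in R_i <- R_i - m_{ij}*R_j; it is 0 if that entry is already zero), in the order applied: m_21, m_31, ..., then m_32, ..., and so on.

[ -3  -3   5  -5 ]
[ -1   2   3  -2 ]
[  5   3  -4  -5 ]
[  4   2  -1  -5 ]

multipliers: 1/3, -5/3, -4/3, -2/3, -2/3, 59/47

Forward elimination:
R2 <- R2 - (1/3)*R1:  [    0     3   4/3  -1/3 ]
R3 <- R3 - (-5/3)*R1:  [     0     -2   13/3  -40/3 ]
R4 <- R4 - (-4/3)*R1:  [     0     -2   17/3  -35/3 ]
R3 <- R3 - (-2/3)*R2:  [      0       0    47/9  -122/9 ]
R4 <- R4 - (-2/3)*R2:  [      0       0    59/9  -107/9 ]
R4 <- R4 - (59/47)*R3:  [      0       0       0  241/47 ]
Multipliers (in order of application): m_{21} = 1/3, m_{31} = -5/3, m_{41} = -4/3, m_{32} = -2/3, m_{42} = -2/3, m_{43} = 59/47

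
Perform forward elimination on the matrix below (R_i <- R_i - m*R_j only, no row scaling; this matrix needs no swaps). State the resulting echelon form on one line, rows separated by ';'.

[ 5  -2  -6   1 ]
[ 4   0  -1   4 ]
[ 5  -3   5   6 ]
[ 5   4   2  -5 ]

REF = [5 -2 -6 1; 0 8/5 19/5 16/5; 0 0 107/8 7; 0 0 0 -1576/107]

Forward elimination:
R2 <- R2 - (4/5)*R1:  [    0   8/5  19/5  16/5 ]
R3 <- R3 - (1)*R1:  [  0  -1  11   5 ]
R4 <- R4 - (1)*R1:  [  0   6   8  -6 ]
R3 <- R3 - (-5/8)*R2:  [     0      0  107/8      7 ]
R4 <- R4 - (15/4)*R2:  [     0      0  -25/4    -18 ]
R4 <- R4 - (-50/107)*R3:  [         0          0          0  -1576/107 ]
Row echelon form:
[ 5   -2     -6          1 ]
[ 0  8/5   19/5       16/5 ]
[ 0    0  107/8          7 ]
[ 0    0      0  -1576/107 ]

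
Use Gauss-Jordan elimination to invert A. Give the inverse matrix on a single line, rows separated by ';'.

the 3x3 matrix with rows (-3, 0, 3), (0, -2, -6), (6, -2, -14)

Gauss-Jordan on [A | I]:
R1 <- (1/-3)*R1:  [    1     0    -1  |  -1/3     0     0 ]
R3 <- R3 - (6)*R1:  [  0  -2  -8  |   2   0   1 ]
R2 <- (1/-2)*R2:  [    0     1     3  |     0  -1/2     0 ]
R3 <- R3 - (-2)*R2:  [  0   0  -2  |   2  -1   1 ]
R3 <- (1/-2)*R3:  [    0     0     1  |    -1   1/2  -1/2 ]
R1 <- R1 - (-1)*R3:  [    1     0     0  |  -4/3   1/2  -1/2 ]
R2 <- R2 - (3)*R3:  [   0    1    0  |    3   -2  3/2 ]
Right block of [I | A^{-1}] is the inverse:
[ -4/3  1/2  -1/2 ]
[    3   -2   3/2 ]
[   -1  1/2  -1/2 ]

inverse = [-4/3 1/2 -1/2; 3 -2 3/2; -1 1/2 -1/2]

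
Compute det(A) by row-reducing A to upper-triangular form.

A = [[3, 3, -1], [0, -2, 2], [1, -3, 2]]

Forward elimination:
R3 <- R3 - (1/3)*R1:  [   0   -4  7/3 ]
R3 <- R3 - (2)*R2:  [    0     0  -5/3 ]
Upper-triangular form:
[ 3   3    -1 ]
[ 0  -2     2 ]
[ 0   0  -5/3 ]
det(A) = (-1)^0 * (3) * (-2) * (-5/3) = 10  (0 row swaps -> sign +1)

det(A) = 10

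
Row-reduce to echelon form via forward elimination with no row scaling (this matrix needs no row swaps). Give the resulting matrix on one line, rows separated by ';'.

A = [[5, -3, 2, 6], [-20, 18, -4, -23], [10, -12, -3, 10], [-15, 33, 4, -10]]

REF = [5 -3 2 6; 0 6 4 1; 0 0 -3 -1; 0 0 0 6]

Forward elimination:
R2 <- R2 - (-4)*R1:  [ 0  6  4  1 ]
R3 <- R3 - (2)*R1:  [  0  -6  -7  -2 ]
R4 <- R4 - (-3)*R1:  [  0  24  10   8 ]
R3 <- R3 - (-1)*R2:  [  0   0  -3  -1 ]
R4 <- R4 - (4)*R2:  [  0   0  -6   4 ]
R4 <- R4 - (2)*R3:  [ 0  0  0  6 ]
Row echelon form:
[ 5  -3   2   6 ]
[ 0   6   4   1 ]
[ 0   0  -3  -1 ]
[ 0   0   0   6 ]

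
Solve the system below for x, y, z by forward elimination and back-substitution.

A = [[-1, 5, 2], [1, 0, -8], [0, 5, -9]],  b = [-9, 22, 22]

(-2, -1, -3)

Forward elimination on [A|b]:
R2 <- R2 - (-1)*R1:  [  0   5  -6  13 ]
R3 <- R3 - (1)*R2:  [  0   0  -3   9 ]
Row echelon form:
[ -1  5   2  |  -9 ]
[  0  5  -6  |  13 ]
[  0  0  -3  |   9 ]
Back-substitution:
z = (9) / -3 = -3
y = (13 - (-6)*(-3)) / 5 = -1
x = (-9 - (5)*(-1) - (2)*(-3)) / -1 = -2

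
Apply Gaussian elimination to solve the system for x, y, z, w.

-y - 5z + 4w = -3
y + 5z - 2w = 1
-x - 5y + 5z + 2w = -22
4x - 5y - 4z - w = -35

Forward elimination on [A|b]:
R1 <-> R3   (pivot in column 1 was zero)
[ -1  -5   5   2  -22 ]
[  0   1   5  -2    1 ]
[  0  -1  -5   4   -3 ]
[  4  -5  -4  -1  -35 ]
R4 <- R4 - (-4)*R1:  [    0   -25    16     7  -123 ]
R3 <- R3 - (-1)*R2:  [  0   0   0   2  -2 ]
R4 <- R4 - (-25)*R2:  [   0    0  141  -43  -98 ]
R3 <-> R4   (pivot in column 3 was zero)
[ -1  -5    5    2  -22 ]
[  0   1    5   -2    1 ]
[  0   0  141  -43  -98 ]
[  0   0    0    2   -2 ]
Row echelon form:
[ -1  -5    5    2  |  -22 ]
[  0   1    5   -2  |    1 ]
[  0   0  141  -43  |  -98 ]
[  0   0    0    2  |   -2 ]
Back-substitution:
w = (-2) / 2 = -1
z = (-98 - (-43)*(-1)) / 141 = -1
y = (1 - (5)*(-1) - (-2)*(-1)) / 1 = 4
x = (-22 - (-5)*(4) - (5)*(-1) - (2)*(-1)) / -1 = -5

(-5, 4, -1, -1)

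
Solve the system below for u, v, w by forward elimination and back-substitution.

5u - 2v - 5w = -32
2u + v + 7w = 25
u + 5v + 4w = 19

(-2, 1, 4)

Forward elimination on [A|b]:
R2 <- R2 - (2/5)*R1:  [     0    9/5      9  189/5 ]
R3 <- R3 - (1/5)*R1:  [     0   27/5      5  127/5 ]
R3 <- R3 - (3)*R2:  [   0    0  -22  -88 ]
Row echelon form:
[ 5   -2   -5  |    -32 ]
[ 0  9/5    9  |  189/5 ]
[ 0    0  -22  |    -88 ]
Back-substitution:
w = (-88) / -22 = 4
v = (189/5 - (9)*(4)) / (9/5) = 1
u = (-32 - (-2)*(1) - (-5)*(4)) / 5 = -2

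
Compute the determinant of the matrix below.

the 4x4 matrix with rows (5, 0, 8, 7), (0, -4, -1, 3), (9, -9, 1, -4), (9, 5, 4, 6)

Forward elimination:
R3 <- R3 - (9/5)*R1:  [     0     -9  -67/5  -83/5 ]
R4 <- R4 - (9/5)*R1:  [     0      5  -52/5  -33/5 ]
R3 <- R3 - (9/4)*R2:  [       0        0  -223/20  -467/20 ]
R4 <- R4 - (-5/4)*R2:  [       0        0  -233/20   -57/20 ]
R4 <- R4 - (233/223)*R3:  [        0         0         0  4805/223 ]
Upper-triangular form:
[ 5   0        8         7 ]
[ 0  -4       -1         3 ]
[ 0   0  -223/20   -467/20 ]
[ 0   0        0  4805/223 ]
det(A) = (-1)^0 * (5) * (-4) * (-223/20) * (4805/223) = 4805  (0 row swaps -> sign +1)

det(A) = 4805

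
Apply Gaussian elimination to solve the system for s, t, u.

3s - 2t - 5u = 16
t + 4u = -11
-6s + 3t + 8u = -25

(0, -3, -2)

Forward elimination on [A|b]:
R3 <- R3 - (-2)*R1:  [  0  -1  -2   7 ]
R3 <- R3 - (-1)*R2:  [  0   0   2  -4 ]
Row echelon form:
[ 3  -2  -5  |   16 ]
[ 0   1   4  |  -11 ]
[ 0   0   2  |   -4 ]
Back-substitution:
u = (-4) / 2 = -2
t = (-11 - (4)*(-2)) / 1 = -3
s = (16 - (-2)*(-3) - (-5)*(-2)) / 3 = 0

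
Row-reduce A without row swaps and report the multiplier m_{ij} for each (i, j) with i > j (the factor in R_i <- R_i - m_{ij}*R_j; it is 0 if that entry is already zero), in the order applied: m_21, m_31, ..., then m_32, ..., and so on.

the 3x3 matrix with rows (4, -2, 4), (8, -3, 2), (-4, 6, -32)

multipliers: 2, -1, 4

Forward elimination:
R2 <- R2 - (2)*R1:  [  0   1  -6 ]
R3 <- R3 - (-1)*R1:  [   0    4  -28 ]
R3 <- R3 - (4)*R2:  [  0   0  -4 ]
Multipliers (in order of application): m_{21} = 2, m_{31} = -1, m_{32} = 4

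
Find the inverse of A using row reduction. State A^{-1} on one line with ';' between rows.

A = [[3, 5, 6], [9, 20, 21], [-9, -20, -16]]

Gauss-Jordan on [A | I]:
R1 <- (1/3)*R1:  [   1  5/3    2  |  1/3    0    0 ]
R2 <- R2 - (9)*R1:  [  0   5   3  |  -3   1   0 ]
R3 <- R3 - (-9)*R1:  [  0  -5   2  |   3   0   1 ]
R2 <- (1/5)*R2:  [    0     1   3/5  |  -3/5   1/5     0 ]
R1 <- R1 - (5/3)*R2:  [    1     0     1  |   4/3  -1/3     0 ]
R3 <- R3 - (-5)*R2:  [ 0  0  5  |  0  1  1 ]
R3 <- (1/5)*R3:  [   0    0    1  |    0  1/5  1/5 ]
R1 <- R1 - (1)*R3:  [     1      0      0  |    4/3  -8/15   -1/5 ]
R2 <- R2 - (3/5)*R3:  [     0      1      0  |   -3/5   2/25  -3/25 ]
Right block of [I | A^{-1}] is the inverse:
[  4/3  -8/15   -1/5 ]
[ -3/5   2/25  -3/25 ]
[    0    1/5    1/5 ]

inverse = [4/3 -8/15 -1/5; -3/5 2/25 -3/25; 0 1/5 1/5]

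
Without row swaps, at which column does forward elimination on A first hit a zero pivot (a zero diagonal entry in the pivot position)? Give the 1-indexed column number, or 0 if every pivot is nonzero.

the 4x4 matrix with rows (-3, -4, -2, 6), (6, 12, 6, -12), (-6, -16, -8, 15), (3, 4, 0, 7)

Naive forward elimination:
R2 <- R2 - (-2)*R1:  [ 0  4  2  0 ]
R3 <- R3 - (2)*R1:  [  0  -8  -4   3 ]
R4 <- R4 - (-1)*R1:  [  0   0  -2  13 ]
R3 <- R3 - (-2)*R2:  [ 0  0  0  3 ]
Matrix at this point:
[ -3  -4  -2   6 ]
[  0   4   2   0 ]
[  0   0   0   3 ]
[  0   0  -2  13 ]
Pivot entry (3,3) is zero but row 4 has -2 in column 3 -> naive elimination stops; a row interchange (e.g. R3 <-> R4) would be required here.

first zero-pivot column = 3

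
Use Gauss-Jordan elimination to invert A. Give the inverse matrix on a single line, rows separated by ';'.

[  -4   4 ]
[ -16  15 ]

inverse = [15/4 -1; 4 -1]

Gauss-Jordan on [A | I]:
R1 <- (1/-4)*R1:  [    1    -1  |  -1/4     0 ]
R2 <- R2 - (-16)*R1:  [  0  -1  |  -4   1 ]
R2 <- (1/-1)*R2:  [  0   1  |   4  -1 ]
R1 <- R1 - (-1)*R2:  [    1     0  |  15/4    -1 ]
Right block of [I | A^{-1}] is the inverse:
[ 15/4  -1 ]
[    4  -1 ]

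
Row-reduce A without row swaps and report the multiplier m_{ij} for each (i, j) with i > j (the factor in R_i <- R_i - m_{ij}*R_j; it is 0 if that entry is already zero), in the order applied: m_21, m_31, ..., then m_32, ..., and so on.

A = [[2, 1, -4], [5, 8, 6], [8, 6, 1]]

multipliers: 5/2, 4, 4/11

Forward elimination:
R2 <- R2 - (5/2)*R1:  [    0  11/2    16 ]
R3 <- R3 - (4)*R1:  [  0   2  17 ]
R3 <- R3 - (4/11)*R2:  [      0       0  123/11 ]
Multipliers (in order of application): m_{21} = 5/2, m_{31} = 4, m_{32} = 4/11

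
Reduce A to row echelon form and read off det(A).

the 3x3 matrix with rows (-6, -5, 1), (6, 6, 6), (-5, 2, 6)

det(A) = 228

Forward elimination:
R2 <- R2 - (-1)*R1:  [ 0  1  7 ]
R3 <- R3 - (5/6)*R1:  [    0  37/6  31/6 ]
R3 <- R3 - (37/6)*R2:  [   0    0  -38 ]
Upper-triangular form:
[ -6  -5    1 ]
[  0   1    7 ]
[  0   0  -38 ]
det(A) = (-1)^0 * (-6) * (1) * (-38) = 228  (0 row swaps -> sign +1)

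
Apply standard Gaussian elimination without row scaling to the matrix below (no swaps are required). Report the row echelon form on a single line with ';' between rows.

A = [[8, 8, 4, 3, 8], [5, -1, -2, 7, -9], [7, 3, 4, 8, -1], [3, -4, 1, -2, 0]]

Forward elimination:
R2 <- R2 - (5/8)*R1:  [    0    -6  -9/2  41/8   -14 ]
R3 <- R3 - (7/8)*R1:  [    0    -4   1/2  43/8    -8 ]
R4 <- R4 - (3/8)*R1:  [     0     -7   -1/2  -25/8     -3 ]
R3 <- R3 - (2/3)*R2:  [     0      0    7/2  47/24    4/3 ]
R4 <- R4 - (7/6)*R2:  [       0        0     19/4  -437/48     40/3 ]
R4 <- R4 - (19/14)*R3:  [       0        0        0  -247/21   242/21 ]
Row echelon form:
[ 8   8     4        3       8 ]
[ 0  -6  -9/2     41/8     -14 ]
[ 0   0   7/2    47/24     4/3 ]
[ 0   0     0  -247/21  242/21 ]

REF = [8 8 4 3 8; 0 -6 -9/2 41/8 -14; 0 0 7/2 47/24 4/3; 0 0 0 -247/21 242/21]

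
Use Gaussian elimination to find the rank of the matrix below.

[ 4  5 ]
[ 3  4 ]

rank(A) = 2

Row reduction:
R2 <- R2 - (3/4)*R1:  [   0  1/4 ]
Row echelon form:
[ 4    5 ]
[ 0  1/4 ]
Nonzero rows / pivot columns: 2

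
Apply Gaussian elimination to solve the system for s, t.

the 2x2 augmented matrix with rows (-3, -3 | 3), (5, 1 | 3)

Forward elimination on [A|b]:
R2 <- R2 - (-5/3)*R1:  [  0  -4   8 ]
Row echelon form:
[ -3  -3  |  3 ]
[  0  -4  |  8 ]
Back-substitution:
t = (8) / -4 = -2
s = (3 - (-3)*(-2)) / -3 = 1

(1, -2)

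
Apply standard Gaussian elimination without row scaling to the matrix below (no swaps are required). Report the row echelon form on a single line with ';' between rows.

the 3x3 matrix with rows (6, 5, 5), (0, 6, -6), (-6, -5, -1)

Forward elimination:
R3 <- R3 - (-1)*R1:  [ 0  0  4 ]
Row echelon form:
[ 6  5   5 ]
[ 0  6  -6 ]
[ 0  0   4 ]

REF = [6 5 5; 0 6 -6; 0 0 4]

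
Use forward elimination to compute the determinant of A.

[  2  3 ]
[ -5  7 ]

det(A) = 29

Forward elimination:
R2 <- R2 - (-5/2)*R1:  [    0  29/2 ]
Upper-triangular form:
[ 2     3 ]
[ 0  29/2 ]
det(A) = (-1)^0 * (2) * (29/2) = 29  (0 row swaps -> sign +1)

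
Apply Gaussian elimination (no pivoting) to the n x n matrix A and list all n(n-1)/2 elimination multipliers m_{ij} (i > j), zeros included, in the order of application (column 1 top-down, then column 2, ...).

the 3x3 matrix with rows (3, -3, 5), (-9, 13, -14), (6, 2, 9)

multipliers: -3, 2, 2

Forward elimination:
R2 <- R2 - (-3)*R1:  [ 0  4  1 ]
R3 <- R3 - (2)*R1:  [  0   8  -1 ]
R3 <- R3 - (2)*R2:  [  0   0  -3 ]
Multipliers (in order of application): m_{21} = -3, m_{31} = 2, m_{32} = 2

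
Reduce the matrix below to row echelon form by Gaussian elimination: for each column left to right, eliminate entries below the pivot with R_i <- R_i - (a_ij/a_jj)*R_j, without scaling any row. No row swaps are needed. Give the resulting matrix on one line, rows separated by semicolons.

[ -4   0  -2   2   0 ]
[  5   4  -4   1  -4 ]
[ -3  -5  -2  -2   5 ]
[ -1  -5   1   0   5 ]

REF = [-4 0 -2 2 0; 0 4 -13/2 7/2 -4; 0 0 -69/8 7/8 0; 0 0 0 221/69 0]

Forward elimination:
R2 <- R2 - (-5/4)*R1:  [     0      4  -13/2    7/2     -4 ]
R3 <- R3 - (3/4)*R1:  [    0    -5  -1/2  -7/2     5 ]
R4 <- R4 - (1/4)*R1:  [    0    -5   3/2  -1/2     5 ]
R3 <- R3 - (-5/4)*R2:  [     0      0  -69/8    7/8      0 ]
R4 <- R4 - (-5/4)*R2:  [     0      0  -53/8   31/8      0 ]
R4 <- R4 - (53/69)*R3:  [      0       0       0  221/69       0 ]
Row echelon form:
[ -4  0     -2       2   0 ]
[  0  4  -13/2     7/2  -4 ]
[  0  0  -69/8     7/8   0 ]
[  0  0      0  221/69   0 ]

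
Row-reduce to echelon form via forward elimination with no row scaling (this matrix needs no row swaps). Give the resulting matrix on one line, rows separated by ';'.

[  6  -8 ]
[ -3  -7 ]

REF = [6 -8; 0 -11]

Forward elimination:
R2 <- R2 - (-1/2)*R1:  [   0  -11 ]
Row echelon form:
[ 6   -8 ]
[ 0  -11 ]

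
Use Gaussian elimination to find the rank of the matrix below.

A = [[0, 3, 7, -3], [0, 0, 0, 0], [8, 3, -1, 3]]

Row reduction:
R1 <-> R3   (pivot in column 1 was zero)
[ 8  3  -1   3 ]
[ 0  0   0   0 ]
[ 0  3   7  -3 ]
R2 <-> R3   (pivot in column 2 was zero)
[ 8  3  -1   3 ]
[ 0  3   7  -3 ]
[ 0  0   0   0 ]
Row echelon form:
[ 8  3  -1   3 ]
[ 0  3   7  -3 ]
[ 0  0   0   0 ]
Nonzero rows / pivot columns: 2

rank(A) = 2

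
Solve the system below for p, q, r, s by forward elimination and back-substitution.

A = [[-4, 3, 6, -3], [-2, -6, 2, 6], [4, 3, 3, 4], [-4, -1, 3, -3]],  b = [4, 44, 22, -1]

Forward elimination on [A|b]:
R2 <- R2 - (1/2)*R1:  [     0  -15/2     -1   15/2     42 ]
R3 <- R3 - (-1)*R1:  [  0   6   9   1  26 ]
R4 <- R4 - (1)*R1:  [  0  -4  -3   0  -5 ]
R3 <- R3 - (-4/5)*R2:  [     0      0   41/5      7  298/5 ]
R4 <- R4 - (8/15)*R2:  [      0       0  -37/15      -4  -137/5 ]
R4 <- R4 - (-37/123)*R3:  [         0          0          0   -233/123  -1165/123 ]
Row echelon form:
[ -4      3     6        -3  |          4 ]
[  0  -15/2    -1      15/2  |         42 ]
[  0      0  41/5         7  |      298/5 ]
[  0      0     0  -233/123  |  -1165/123 ]
Back-substitution:
s = (-1165/123) / (-233/123) = 5
r = (298/5 - (7)*(5)) / (41/5) = 3
q = (42 - (-1)*(3) - (15/2)*(5)) / (-15/2) = -1
p = (4 - (3)*(-1) - (6)*(3) - (-3)*(5)) / -4 = -1

(-1, -1, 3, 5)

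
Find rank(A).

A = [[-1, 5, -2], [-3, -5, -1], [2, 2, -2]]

Row reduction:
R2 <- R2 - (3)*R1:  [   0  -20    5 ]
R3 <- R3 - (-2)*R1:  [  0  12  -6 ]
R3 <- R3 - (-3/5)*R2:  [  0   0  -3 ]
Row echelon form:
[ -1    5  -2 ]
[  0  -20   5 ]
[  0    0  -3 ]
Nonzero rows / pivot columns: 3

rank(A) = 3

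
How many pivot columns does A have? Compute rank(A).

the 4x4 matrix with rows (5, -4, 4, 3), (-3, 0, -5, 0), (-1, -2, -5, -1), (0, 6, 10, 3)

rank(A) = 3

Row reduction:
R2 <- R2 - (-3/5)*R1:  [     0  -12/5  -13/5    9/5 ]
R3 <- R3 - (-1/5)*R1:  [     0  -14/5  -21/5   -2/5 ]
R3 <- R3 - (7/6)*R2:  [    0     0  -7/6  -5/2 ]
R4 <- R4 - (-5/2)*R2:  [    0     0   7/2  15/2 ]
R4 <- R4 - (-3)*R3:  [ 0  0  0  0 ]
Row echelon form:
[ 5     -4      4     3 ]
[ 0  -12/5  -13/5   9/5 ]
[ 0      0   -7/6  -5/2 ]
[ 0      0      0     0 ]
Nonzero rows / pivot columns: 3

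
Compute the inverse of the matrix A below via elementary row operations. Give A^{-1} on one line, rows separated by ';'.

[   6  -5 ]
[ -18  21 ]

inverse = [7/12 5/36; 1/2 1/6]

Gauss-Jordan on [A | I]:
R1 <- (1/6)*R1:  [    1  -5/6  |   1/6     0 ]
R2 <- R2 - (-18)*R1:  [ 0  6  |  3  1 ]
R2 <- (1/6)*R2:  [   0    1  |  1/2  1/6 ]
R1 <- R1 - (-5/6)*R2:  [    1     0  |  7/12  5/36 ]
Right block of [I | A^{-1}] is the inverse:
[ 7/12  5/36 ]
[  1/2   1/6 ]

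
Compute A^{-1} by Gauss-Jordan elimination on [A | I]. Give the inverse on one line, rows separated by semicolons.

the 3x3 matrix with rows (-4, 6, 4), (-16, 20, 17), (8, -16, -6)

Gauss-Jordan on [A | I]:
R1 <- (1/-4)*R1:  [    1  -3/2    -1  |  -1/4     0     0 ]
R2 <- R2 - (-16)*R1:  [  0  -4   1  |  -4   1   0 ]
R3 <- R3 - (8)*R1:  [  0  -4   2  |   2   0   1 ]
R2 <- (1/-4)*R2:  [    0     1  -1/4  |     1  -1/4     0 ]
R1 <- R1 - (-3/2)*R2:  [     1      0  -11/8  |    5/4   -3/8      0 ]
R3 <- R3 - (-4)*R2:  [  0   0   1  |   6  -1   1 ]
R1 <- R1 - (-11/8)*R3:  [    1     0     0  |  19/2  -7/4  11/8 ]
R2 <- R2 - (-1/4)*R3:  [    0     1     0  |   5/2  -1/2   1/4 ]
Right block of [I | A^{-1}] is the inverse:
[ 19/2  -7/4  11/8 ]
[  5/2  -1/2   1/4 ]
[    6    -1     1 ]

inverse = [19/2 -7/4 11/8; 5/2 -1/2 1/4; 6 -1 1]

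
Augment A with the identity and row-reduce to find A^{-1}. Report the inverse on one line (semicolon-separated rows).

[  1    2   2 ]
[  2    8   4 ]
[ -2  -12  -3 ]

inverse = [6 -9/2 -2; -1/2 1/4 0; -2 2 1]

Gauss-Jordan on [A | I]:
R2 <- R2 - (2)*R1:  [  0   4   0  |  -2   1   0 ]
R3 <- R3 - (-2)*R1:  [  0  -8   1  |   2   0   1 ]
R2 <- (1/4)*R2:  [    0     1     0  |  -1/2   1/4     0 ]
R1 <- R1 - (2)*R2:  [    1     0     2  |     2  -1/2     0 ]
R3 <- R3 - (-8)*R2:  [  0   0   1  |  -2   2   1 ]
R1 <- R1 - (2)*R3:  [    1     0     0  |     6  -9/2    -2 ]
Right block of [I | A^{-1}] is the inverse:
[    6  -9/2  -2 ]
[ -1/2   1/4   0 ]
[   -2     2   1 ]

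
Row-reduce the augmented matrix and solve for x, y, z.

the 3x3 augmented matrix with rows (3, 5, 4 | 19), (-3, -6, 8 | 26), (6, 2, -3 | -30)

(-4, 3, 4)

Forward elimination on [A|b]:
R2 <- R2 - (-1)*R1:  [  0  -1  12  45 ]
R3 <- R3 - (2)*R1:  [   0   -8  -11  -68 ]
R3 <- R3 - (8)*R2:  [    0     0  -107  -428 ]
Row echelon form:
[ 3   5     4  |    19 ]
[ 0  -1    12  |    45 ]
[ 0   0  -107  |  -428 ]
Back-substitution:
z = (-428) / -107 = 4
y = (45 - (12)*(4)) / -1 = 3
x = (19 - (5)*(3) - (4)*(4)) / 3 = -4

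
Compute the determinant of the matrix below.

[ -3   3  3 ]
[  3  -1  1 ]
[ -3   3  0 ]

det(A) = 18

Forward elimination:
R2 <- R2 - (-1)*R1:  [ 0  2  4 ]
R3 <- R3 - (1)*R1:  [  0   0  -3 ]
Upper-triangular form:
[ -3  3   3 ]
[  0  2   4 ]
[  0  0  -3 ]
det(A) = (-1)^0 * (-3) * (2) * (-3) = 18  (0 row swaps -> sign +1)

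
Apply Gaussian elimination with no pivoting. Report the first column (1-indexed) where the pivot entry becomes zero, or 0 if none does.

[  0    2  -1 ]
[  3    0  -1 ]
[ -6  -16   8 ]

Naive forward elimination:
Pivot entry (1,1) is zero but row 2 has 3 in column 1 -> naive elimination stops; a row interchange (e.g. R1 <-> R2) would be required here.

first zero-pivot column = 1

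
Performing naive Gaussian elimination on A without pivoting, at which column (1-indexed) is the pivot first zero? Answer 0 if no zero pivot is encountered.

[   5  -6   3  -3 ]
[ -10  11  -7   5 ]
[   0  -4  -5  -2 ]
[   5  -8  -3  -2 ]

first zero-pivot column = 0

Naive forward elimination:
R2 <- R2 - (-2)*R1:  [  0  -1  -1  -1 ]
R4 <- R4 - (1)*R1:  [  0  -2  -6   1 ]
R3 <- R3 - (4)*R2:  [  0   0  -1   2 ]
R4 <- R4 - (2)*R2:  [  0   0  -4   3 ]
R4 <- R4 - (4)*R3:  [  0   0   0  -5 ]
All pivots nonzero; naive elimination completes without hitting a zero pivot.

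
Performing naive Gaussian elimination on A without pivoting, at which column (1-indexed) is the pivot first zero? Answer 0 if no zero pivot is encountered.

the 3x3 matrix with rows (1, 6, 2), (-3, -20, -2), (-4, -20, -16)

first zero-pivot column = 3

Naive forward elimination:
R2 <- R2 - (-3)*R1:  [  0  -2   4 ]
R3 <- R3 - (-4)*R1:  [  0   4  -8 ]
R3 <- R3 - (-2)*R2:  [ 0  0  0 ]
Matrix at this point:
[ 1   6  2 ]
[ 0  -2  4 ]
[ 0   0  0 ]
Pivot entry (3,3) in the last row is zero and there are no rows below to swap with -> zero pivot in column 3 (A is singular).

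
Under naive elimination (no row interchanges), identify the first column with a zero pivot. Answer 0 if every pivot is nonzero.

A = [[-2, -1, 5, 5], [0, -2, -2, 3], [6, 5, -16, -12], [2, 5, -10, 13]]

first zero-pivot column = 0

Naive forward elimination:
R3 <- R3 - (-3)*R1:  [  0   2  -1   3 ]
R4 <- R4 - (-1)*R1:  [  0   4  -5  18 ]
R3 <- R3 - (-1)*R2:  [  0   0  -3   6 ]
R4 <- R4 - (-2)*R2:  [  0   0  -9  24 ]
R4 <- R4 - (3)*R3:  [ 0  0  0  6 ]
All pivots nonzero; naive elimination completes without hitting a zero pivot.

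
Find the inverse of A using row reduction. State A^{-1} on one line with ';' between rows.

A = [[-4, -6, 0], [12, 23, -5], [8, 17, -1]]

Gauss-Jordan on [A | I]:
R1 <- (1/-4)*R1:  [    1   3/2     0  |  -1/4     0     0 ]
R2 <- R2 - (12)*R1:  [  0   5  -5  |   3   1   0 ]
R3 <- R3 - (8)*R1:  [  0   5  -1  |   2   0   1 ]
R2 <- (1/5)*R2:  [   0    1   -1  |  3/5  1/5    0 ]
R1 <- R1 - (3/2)*R2:  [      1       0     3/2  |  -23/20   -3/10       0 ]
R3 <- R3 - (5)*R2:  [  0   0   4  |  -1  -1   1 ]
R3 <- (1/4)*R3:  [    0     0     1  |  -1/4  -1/4   1/4 ]
R1 <- R1 - (3/2)*R3:  [      1       0       0  |  -31/40    3/40    -3/8 ]
R2 <- R2 - (-1)*R3:  [     0      1      0  |   7/20  -1/20    1/4 ]
Right block of [I | A^{-1}] is the inverse:
[ -31/40   3/40  -3/8 ]
[   7/20  -1/20   1/4 ]
[   -1/4   -1/4   1/4 ]

inverse = [-31/40 3/40 -3/8; 7/20 -1/20 1/4; -1/4 -1/4 1/4]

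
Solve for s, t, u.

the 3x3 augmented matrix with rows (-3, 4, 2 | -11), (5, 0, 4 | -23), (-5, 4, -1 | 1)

(-3, -4, -2)

Forward elimination on [A|b]:
R2 <- R2 - (-5/3)*R1:  [      0    20/3    22/3  -124/3 ]
R3 <- R3 - (5/3)*R1:  [     0   -8/3  -13/3   58/3 ]
R3 <- R3 - (-2/5)*R2:  [    0     0  -7/5  14/5 ]
Row echelon form:
[ -3     4     2  |     -11 ]
[  0  20/3  22/3  |  -124/3 ]
[  0     0  -7/5  |    14/5 ]
Back-substitution:
u = (14/5) / (-7/5) = -2
t = (-124/3 - (22/3)*(-2)) / (20/3) = -4
s = (-11 - (4)*(-4) - (2)*(-2)) / -3 = -3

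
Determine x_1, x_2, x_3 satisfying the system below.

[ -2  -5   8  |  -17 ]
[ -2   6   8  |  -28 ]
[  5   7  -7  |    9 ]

(-1, -1, -3)

Forward elimination on [A|b]:
R2 <- R2 - (1)*R1:  [   0   11    0  -11 ]
R3 <- R3 - (-5/2)*R1:  [     0  -11/2     13  -67/2 ]
R3 <- R3 - (-1/2)*R2:  [   0    0   13  -39 ]
Row echelon form:
[ -2  -5   8  |  -17 ]
[  0  11   0  |  -11 ]
[  0   0  13  |  -39 ]
Back-substitution:
x_3 = (-39) / 13 = -3
x_2 = (-11) / 11 = -1
x_1 = (-17 - (-5)*(-1) - (8)*(-3)) / -2 = -1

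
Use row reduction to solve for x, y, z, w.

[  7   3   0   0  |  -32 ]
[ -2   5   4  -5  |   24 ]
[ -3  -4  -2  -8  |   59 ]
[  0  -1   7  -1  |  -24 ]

(-5, 1, -4, -5)

Forward elimination on [A|b]:
R2 <- R2 - (-2/7)*R1:  [     0   41/7      4     -5  104/7 ]
R3 <- R3 - (-3/7)*R1:  [     0  -19/7     -2     -8  317/7 ]
R3 <- R3 - (-19/41)*R2:  [       0        0    -6/41  -423/41  2139/41 ]
R4 <- R4 - (-7/41)*R2:  [       0        0   315/41   -76/41  -880/41 ]
R4 <- R4 - (-105/2)*R3:  [       0        0        0  -1087/2   5435/2 ]
Row echelon form:
[ 7     3      0        0  |      -32 ]
[ 0  41/7      4       -5  |    104/7 ]
[ 0     0  -6/41  -423/41  |  2139/41 ]
[ 0     0      0  -1087/2  |   5435/2 ]
Back-substitution:
w = (5435/2) / (-1087/2) = -5
z = (2139/41 - (-423/41)*(-5)) / (-6/41) = -4
y = (104/7 - (4)*(-4) - (-5)*(-5)) / (41/7) = 1
x = (-32 - (3)*(1)) / 7 = -5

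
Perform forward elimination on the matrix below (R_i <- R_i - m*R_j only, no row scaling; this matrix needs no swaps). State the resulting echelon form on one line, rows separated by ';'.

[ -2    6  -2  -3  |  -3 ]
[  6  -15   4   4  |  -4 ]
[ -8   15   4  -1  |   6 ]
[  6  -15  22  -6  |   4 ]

REF = [-2 6 -2 -3 -3; 0 3 -2 -5 -13; 0 0 6 -4 -21; 0 0 0 2 71]

Forward elimination:
R2 <- R2 - (-3)*R1:  [   0    3   -2   -5  -13 ]
R3 <- R3 - (4)*R1:  [  0  -9  12  11  18 ]
R4 <- R4 - (-3)*R1:  [   0    3   16  -15   -5 ]
R3 <- R3 - (-3)*R2:  [   0    0    6   -4  -21 ]
R4 <- R4 - (1)*R2:  [   0    0   18  -10    8 ]
R4 <- R4 - (3)*R3:  [  0   0   0   2  71 ]
Row echelon form:
[ -2  6  -2  -3  |   -3 ]
[  0  3  -2  -5  |  -13 ]
[  0  0   6  -4  |  -21 ]
[  0  0   0   2  |   71 ]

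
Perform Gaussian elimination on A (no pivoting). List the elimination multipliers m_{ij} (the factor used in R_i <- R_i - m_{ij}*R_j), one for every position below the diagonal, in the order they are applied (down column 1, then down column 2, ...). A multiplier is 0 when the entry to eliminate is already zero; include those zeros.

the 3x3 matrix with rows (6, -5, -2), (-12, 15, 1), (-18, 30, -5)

Forward elimination:
R2 <- R2 - (-2)*R1:  [  0   5  -3 ]
R3 <- R3 - (-3)*R1:  [   0   15  -11 ]
R3 <- R3 - (3)*R2:  [  0   0  -2 ]
Multipliers (in order of application): m_{21} = -2, m_{31} = -3, m_{32} = 3

multipliers: -2, -3, 3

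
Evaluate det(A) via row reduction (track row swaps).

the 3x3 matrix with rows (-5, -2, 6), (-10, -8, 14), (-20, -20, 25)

det(A) = -100

Forward elimination:
R2 <- R2 - (2)*R1:  [  0  -4   2 ]
R3 <- R3 - (4)*R1:  [   0  -12    1 ]
R3 <- R3 - (3)*R2:  [  0   0  -5 ]
Upper-triangular form:
[ -5  -2   6 ]
[  0  -4   2 ]
[  0   0  -5 ]
det(A) = (-1)^0 * (-5) * (-4) * (-5) = -100  (0 row swaps -> sign +1)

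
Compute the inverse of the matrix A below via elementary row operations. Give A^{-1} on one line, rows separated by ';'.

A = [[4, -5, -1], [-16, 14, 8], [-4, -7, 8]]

Gauss-Jordan on [A | I]:
R1 <- (1/4)*R1:  [    1  -5/4  -1/4  |   1/4     0     0 ]
R2 <- R2 - (-16)*R1:  [  0  -6   4  |   4   1   0 ]
R3 <- R3 - (-4)*R1:  [   0  -12    7  |    1    0    1 ]
R2 <- (1/-6)*R2:  [    0     1  -2/3  |  -2/3  -1/6     0 ]
R1 <- R1 - (-5/4)*R2:  [      1       0  -13/12  |   -7/12   -5/24       0 ]
R3 <- R3 - (-12)*R2:  [  0   0  -1  |  -7  -2   1 ]
R3 <- (1/-1)*R3:  [  0   0   1  |   7   2  -1 ]
R1 <- R1 - (-13/12)*R3:  [      1       0       0  |       7   47/24  -13/12 ]
R2 <- R2 - (-2/3)*R3:  [    0     1     0  |     4   7/6  -2/3 ]
Right block of [I | A^{-1}] is the inverse:
[ 7  47/24  -13/12 ]
[ 4    7/6    -2/3 ]
[ 7      2      -1 ]

inverse = [7 47/24 -13/12; 4 7/6 -2/3; 7 2 -1]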